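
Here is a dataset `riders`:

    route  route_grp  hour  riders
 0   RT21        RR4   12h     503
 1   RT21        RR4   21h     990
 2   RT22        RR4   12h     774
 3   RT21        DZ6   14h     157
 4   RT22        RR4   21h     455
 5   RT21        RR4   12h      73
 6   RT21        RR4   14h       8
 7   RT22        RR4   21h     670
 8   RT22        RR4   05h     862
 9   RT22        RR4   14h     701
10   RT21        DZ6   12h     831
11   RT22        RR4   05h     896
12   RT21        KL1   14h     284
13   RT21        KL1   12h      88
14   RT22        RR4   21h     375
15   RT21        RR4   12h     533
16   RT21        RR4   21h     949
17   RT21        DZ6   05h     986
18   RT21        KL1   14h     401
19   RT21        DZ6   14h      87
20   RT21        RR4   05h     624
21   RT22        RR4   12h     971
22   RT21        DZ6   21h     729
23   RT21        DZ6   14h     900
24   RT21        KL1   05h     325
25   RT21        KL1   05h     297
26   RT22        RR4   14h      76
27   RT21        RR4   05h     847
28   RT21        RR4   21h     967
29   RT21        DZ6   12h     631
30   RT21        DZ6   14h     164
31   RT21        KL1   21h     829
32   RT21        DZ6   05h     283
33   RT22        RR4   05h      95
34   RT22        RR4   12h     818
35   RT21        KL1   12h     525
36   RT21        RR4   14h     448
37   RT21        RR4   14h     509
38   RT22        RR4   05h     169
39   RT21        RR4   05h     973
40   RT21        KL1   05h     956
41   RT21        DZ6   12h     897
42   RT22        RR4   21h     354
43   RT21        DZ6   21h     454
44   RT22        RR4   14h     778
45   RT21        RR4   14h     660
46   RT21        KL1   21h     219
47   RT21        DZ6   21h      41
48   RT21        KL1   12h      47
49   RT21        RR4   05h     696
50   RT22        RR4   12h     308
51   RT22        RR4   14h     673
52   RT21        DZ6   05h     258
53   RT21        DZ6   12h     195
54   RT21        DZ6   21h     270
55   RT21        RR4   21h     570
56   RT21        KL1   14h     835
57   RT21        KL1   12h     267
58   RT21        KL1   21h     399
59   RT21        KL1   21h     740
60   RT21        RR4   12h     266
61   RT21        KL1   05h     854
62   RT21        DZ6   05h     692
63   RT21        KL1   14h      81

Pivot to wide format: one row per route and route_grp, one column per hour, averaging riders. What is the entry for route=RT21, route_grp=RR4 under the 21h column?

Rows with route=RT21, route_grp=RR4 and hour=21h: riders values are 990, 949, 967, 570.
(990 + 949 + 967 + 570) / 4 = 869.

869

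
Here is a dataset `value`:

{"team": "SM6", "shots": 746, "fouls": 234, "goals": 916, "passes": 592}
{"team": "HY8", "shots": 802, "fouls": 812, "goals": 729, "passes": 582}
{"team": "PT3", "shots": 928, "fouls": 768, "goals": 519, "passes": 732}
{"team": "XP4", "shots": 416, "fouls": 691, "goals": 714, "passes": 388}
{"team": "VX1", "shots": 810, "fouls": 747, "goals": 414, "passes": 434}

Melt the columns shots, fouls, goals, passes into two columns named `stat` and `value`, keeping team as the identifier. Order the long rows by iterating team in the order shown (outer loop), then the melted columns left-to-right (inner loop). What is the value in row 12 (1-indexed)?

20 rows total (5 × 4). Row 12: index ⌊(12-1)/4⌋ = 2 into team → PT3; (12-1) mod 4 = 3 into the melted columns → passes.
So row 12 is (PT3, passes, 732); value = 732.

732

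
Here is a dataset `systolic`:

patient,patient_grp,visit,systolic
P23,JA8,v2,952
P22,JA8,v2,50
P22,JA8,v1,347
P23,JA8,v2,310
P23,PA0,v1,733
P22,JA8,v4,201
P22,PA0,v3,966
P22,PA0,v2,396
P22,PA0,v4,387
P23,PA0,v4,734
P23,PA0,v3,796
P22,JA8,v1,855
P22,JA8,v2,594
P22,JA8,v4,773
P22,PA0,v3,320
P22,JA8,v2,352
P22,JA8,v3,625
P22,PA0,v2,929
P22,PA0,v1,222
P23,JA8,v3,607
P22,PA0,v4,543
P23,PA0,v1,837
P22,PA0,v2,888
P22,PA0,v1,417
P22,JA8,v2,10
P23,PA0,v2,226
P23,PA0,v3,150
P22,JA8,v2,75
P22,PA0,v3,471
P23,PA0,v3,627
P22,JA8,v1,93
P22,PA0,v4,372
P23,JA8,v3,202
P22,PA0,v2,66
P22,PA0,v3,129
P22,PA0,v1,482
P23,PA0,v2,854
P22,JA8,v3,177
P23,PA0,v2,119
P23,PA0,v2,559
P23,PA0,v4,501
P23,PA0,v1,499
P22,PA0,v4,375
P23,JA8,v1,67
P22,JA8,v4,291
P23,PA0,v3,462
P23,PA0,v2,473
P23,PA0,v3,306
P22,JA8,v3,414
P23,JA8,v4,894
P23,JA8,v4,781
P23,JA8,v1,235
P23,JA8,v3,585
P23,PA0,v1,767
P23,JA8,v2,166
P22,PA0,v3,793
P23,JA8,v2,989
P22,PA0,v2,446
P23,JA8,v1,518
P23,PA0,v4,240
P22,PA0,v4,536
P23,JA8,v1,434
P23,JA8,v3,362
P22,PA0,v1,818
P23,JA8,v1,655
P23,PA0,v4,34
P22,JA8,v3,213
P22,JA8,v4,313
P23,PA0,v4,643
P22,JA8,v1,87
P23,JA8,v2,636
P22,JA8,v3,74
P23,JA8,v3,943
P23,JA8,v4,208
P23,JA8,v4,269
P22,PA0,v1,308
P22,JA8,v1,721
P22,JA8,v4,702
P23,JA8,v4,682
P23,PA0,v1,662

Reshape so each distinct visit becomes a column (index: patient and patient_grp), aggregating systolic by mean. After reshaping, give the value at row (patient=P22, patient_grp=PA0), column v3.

535.80

Rows with patient=P22, patient_grp=PA0 and visit=v3: systolic values are 966, 320, 471, 129, 793.
(966 + 320 + 471 + 129 + 793) / 5 = 535.80.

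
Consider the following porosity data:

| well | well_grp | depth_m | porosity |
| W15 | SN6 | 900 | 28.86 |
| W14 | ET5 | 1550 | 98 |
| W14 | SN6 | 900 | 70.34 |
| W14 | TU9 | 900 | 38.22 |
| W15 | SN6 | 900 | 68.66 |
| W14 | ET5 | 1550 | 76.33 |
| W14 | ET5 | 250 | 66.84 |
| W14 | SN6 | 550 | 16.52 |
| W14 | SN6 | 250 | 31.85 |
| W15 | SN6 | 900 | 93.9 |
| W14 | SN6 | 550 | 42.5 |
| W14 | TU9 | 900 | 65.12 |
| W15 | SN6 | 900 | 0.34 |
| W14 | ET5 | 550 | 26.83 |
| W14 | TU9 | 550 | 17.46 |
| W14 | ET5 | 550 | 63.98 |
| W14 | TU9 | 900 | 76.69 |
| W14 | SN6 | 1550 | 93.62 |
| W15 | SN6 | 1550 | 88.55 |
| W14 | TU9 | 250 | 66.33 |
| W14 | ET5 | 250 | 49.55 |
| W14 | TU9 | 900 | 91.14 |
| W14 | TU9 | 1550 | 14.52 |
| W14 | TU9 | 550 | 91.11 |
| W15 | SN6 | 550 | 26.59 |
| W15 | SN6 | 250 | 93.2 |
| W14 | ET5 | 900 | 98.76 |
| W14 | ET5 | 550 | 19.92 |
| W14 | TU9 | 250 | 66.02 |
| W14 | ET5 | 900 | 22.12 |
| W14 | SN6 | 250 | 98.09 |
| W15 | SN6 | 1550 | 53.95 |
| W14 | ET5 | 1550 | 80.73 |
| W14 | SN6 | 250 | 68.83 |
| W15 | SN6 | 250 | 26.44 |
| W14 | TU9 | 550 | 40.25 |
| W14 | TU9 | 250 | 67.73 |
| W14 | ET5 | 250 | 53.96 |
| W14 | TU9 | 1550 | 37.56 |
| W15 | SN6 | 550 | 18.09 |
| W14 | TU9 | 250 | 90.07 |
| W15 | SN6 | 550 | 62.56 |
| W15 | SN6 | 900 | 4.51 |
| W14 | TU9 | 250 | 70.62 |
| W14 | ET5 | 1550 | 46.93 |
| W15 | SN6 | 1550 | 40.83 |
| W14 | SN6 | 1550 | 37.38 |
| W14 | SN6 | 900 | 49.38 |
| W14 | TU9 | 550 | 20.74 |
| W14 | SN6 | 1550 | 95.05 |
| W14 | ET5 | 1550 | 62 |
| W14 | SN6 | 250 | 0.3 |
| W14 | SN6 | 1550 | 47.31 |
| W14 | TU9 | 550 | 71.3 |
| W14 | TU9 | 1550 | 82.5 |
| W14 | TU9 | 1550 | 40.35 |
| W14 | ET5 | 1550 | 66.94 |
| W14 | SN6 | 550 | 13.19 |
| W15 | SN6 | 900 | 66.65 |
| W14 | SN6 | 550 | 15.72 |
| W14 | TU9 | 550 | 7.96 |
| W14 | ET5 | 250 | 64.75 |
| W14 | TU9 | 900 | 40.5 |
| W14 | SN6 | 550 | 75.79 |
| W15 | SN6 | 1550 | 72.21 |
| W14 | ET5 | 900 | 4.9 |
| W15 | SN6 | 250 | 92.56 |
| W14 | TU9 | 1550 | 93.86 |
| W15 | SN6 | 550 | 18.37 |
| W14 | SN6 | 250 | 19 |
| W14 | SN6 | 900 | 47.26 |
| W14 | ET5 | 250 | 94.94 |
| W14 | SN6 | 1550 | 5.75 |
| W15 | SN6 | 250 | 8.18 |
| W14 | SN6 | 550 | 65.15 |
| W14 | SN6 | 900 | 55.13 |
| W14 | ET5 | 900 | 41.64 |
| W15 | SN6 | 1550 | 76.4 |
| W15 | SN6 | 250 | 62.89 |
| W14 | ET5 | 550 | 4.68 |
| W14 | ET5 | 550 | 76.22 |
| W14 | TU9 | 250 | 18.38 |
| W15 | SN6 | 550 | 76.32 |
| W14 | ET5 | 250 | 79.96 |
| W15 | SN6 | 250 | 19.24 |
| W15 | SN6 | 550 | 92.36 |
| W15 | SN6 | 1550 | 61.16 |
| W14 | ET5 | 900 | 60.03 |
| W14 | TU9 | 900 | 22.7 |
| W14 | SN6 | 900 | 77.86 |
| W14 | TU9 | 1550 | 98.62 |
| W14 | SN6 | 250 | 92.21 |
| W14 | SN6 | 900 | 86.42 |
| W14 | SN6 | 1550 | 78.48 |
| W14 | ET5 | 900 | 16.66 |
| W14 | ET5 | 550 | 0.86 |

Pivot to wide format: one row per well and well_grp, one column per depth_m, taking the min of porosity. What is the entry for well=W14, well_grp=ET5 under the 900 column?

Rows with well=W14, well_grp=ET5 and depth_m=900: porosity values are 98.76, 22.12, 4.9, 41.64, 60.03, 16.66.
min(98.76, 22.12, 4.9, 41.64, 60.03, 16.66) = 4.9.

4.9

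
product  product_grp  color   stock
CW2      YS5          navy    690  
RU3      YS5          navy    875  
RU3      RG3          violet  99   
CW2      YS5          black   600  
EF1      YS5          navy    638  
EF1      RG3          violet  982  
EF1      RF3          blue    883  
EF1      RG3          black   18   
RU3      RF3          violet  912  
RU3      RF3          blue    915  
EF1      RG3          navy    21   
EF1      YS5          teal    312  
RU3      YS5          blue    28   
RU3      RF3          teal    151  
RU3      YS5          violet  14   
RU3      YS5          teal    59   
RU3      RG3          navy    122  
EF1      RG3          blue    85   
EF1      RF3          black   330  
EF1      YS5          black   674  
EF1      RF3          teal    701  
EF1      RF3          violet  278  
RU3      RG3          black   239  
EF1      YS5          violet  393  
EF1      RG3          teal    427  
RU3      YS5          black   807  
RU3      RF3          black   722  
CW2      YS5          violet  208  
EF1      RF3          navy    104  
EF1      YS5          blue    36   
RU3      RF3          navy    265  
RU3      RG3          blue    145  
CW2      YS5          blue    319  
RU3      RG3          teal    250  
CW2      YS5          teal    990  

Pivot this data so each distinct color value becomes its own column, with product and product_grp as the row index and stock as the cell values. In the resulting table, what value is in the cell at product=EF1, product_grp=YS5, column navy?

Wide layout: rows indexed by product and product_grp, columns are the 5 distinct color values (navy, violet, black, blue, teal).
Cell (product=EF1, product_grp=YS5, color=navy) draws from the long row where product=EF1, product_grp=YS5 and color=navy, which has stock=638.

638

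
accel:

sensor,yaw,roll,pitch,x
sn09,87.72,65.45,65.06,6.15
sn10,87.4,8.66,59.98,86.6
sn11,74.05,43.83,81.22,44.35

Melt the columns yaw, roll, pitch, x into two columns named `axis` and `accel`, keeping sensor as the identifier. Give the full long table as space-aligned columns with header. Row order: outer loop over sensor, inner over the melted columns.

sensor  axis   accel
sn09    yaw    87.72
sn09    roll   65.45
sn09    pitch  65.06
sn09    x      6.15 
sn10    yaw    87.4 
sn10    roll   8.66 
sn10    pitch  59.98
sn10    x      86.6 
sn11    yaw    74.05
sn11    roll   43.83
sn11    pitch  81.22
sn11    x      44.35

Each (sensor, column) pair becomes one row: 3 × 4 = 12 rows.
For example, (sn09, yaw) → accel=87.72.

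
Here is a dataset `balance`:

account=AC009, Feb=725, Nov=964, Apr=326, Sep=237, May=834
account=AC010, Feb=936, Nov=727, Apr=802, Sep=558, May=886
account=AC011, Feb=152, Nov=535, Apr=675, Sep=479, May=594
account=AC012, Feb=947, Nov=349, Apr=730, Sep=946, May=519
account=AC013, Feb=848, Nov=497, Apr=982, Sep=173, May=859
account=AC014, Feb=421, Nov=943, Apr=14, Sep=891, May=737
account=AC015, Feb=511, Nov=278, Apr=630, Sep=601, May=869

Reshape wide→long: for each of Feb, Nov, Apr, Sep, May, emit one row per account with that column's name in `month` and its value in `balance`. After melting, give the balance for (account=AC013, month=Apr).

Unpivoting turns each (account, wide-column) pair into one long row.
The wide cell at row AC013, column Apr holds 982, so the long row (AC013, Apr) has balance=982.

982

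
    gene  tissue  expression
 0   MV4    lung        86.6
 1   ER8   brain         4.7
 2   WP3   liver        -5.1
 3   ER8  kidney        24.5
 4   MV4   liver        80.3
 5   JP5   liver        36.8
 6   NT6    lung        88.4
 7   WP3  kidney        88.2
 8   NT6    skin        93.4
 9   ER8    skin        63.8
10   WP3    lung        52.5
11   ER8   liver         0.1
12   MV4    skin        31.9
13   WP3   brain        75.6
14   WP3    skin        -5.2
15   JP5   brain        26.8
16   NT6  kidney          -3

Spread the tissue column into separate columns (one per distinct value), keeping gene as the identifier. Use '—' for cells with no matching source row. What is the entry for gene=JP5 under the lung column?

—

No long-format row has gene=JP5 and tissue=lung, so the cell is —.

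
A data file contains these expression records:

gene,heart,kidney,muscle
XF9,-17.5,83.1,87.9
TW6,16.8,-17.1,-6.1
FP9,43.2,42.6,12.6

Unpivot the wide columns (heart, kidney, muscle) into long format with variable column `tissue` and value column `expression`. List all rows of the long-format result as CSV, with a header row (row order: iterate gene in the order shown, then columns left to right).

gene,tissue,expression
XF9,heart,-17.5
XF9,kidney,83.1
XF9,muscle,87.9
TW6,heart,16.8
TW6,kidney,-17.1
TW6,muscle,-6.1
FP9,heart,43.2
FP9,kidney,42.6
FP9,muscle,12.6

Each (gene, column) pair becomes one row: 3 × 3 = 9 rows.
For example, (XF9, heart) → expression=-17.5.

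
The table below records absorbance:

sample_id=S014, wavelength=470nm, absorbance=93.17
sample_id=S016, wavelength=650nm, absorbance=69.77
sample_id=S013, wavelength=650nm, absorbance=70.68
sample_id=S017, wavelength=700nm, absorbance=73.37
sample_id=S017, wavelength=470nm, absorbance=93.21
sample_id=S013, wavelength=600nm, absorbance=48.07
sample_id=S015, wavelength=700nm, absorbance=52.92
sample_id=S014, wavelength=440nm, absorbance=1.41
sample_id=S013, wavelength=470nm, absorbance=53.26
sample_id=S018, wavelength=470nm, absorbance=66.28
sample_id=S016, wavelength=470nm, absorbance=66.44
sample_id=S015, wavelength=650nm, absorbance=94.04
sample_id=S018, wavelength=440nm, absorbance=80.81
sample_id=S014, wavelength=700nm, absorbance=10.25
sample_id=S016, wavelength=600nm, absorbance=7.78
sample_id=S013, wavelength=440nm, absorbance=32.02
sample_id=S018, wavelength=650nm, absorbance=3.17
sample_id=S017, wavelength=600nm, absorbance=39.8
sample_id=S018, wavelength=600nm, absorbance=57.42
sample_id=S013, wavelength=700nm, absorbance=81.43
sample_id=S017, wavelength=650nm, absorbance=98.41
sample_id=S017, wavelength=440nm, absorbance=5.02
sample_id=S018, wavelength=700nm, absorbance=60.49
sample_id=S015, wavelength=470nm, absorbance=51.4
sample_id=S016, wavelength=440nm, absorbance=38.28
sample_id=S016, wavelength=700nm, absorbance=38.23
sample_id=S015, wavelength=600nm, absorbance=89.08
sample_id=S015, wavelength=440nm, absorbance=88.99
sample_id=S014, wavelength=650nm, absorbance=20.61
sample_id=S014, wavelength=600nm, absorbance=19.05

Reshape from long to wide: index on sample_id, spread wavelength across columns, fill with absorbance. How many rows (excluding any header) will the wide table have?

6

6 distinct sample_id values → 6 rows.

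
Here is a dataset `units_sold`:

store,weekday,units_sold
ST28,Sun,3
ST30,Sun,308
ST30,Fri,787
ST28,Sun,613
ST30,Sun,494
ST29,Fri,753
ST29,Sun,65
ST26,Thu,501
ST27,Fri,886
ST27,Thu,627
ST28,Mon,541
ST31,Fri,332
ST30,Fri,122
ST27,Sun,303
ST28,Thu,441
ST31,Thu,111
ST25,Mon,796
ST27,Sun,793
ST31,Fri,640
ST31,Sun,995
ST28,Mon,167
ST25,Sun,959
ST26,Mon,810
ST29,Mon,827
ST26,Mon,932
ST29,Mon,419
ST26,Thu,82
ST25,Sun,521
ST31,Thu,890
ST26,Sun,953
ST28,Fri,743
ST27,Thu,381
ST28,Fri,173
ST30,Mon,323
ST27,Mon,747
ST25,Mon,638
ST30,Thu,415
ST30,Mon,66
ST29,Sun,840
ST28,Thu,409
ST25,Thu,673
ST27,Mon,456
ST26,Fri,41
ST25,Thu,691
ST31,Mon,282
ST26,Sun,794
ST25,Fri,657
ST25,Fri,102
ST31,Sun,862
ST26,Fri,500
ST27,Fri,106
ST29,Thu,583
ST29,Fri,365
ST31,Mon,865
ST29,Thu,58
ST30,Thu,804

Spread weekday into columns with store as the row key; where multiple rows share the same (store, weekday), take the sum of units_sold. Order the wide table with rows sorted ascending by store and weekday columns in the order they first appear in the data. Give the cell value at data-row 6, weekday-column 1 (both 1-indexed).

802

With rows sorted ascending by store, row 6 is store=ST30. weekday columns in first-appearance order: Sun, Fri, Thu, Mon; column 1 is Sun.
Long rows with store=ST30, weekday=Sun: 308 + 494 = 802.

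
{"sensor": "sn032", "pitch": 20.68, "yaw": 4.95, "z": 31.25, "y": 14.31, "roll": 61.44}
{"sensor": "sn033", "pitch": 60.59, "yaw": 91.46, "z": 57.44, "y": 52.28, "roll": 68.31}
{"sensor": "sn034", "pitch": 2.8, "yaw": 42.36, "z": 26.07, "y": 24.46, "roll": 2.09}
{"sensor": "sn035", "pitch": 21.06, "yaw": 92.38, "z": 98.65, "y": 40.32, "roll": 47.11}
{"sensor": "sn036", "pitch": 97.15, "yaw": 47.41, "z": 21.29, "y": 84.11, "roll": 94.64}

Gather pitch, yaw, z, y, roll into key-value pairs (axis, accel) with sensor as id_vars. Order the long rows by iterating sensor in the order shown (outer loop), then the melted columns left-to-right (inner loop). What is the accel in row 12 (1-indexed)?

25 rows total (5 × 5). Row 12: index ⌊(12-1)/5⌋ = 2 into sensor → sn034; (12-1) mod 5 = 1 into the melted columns → yaw.
So row 12 is (sn034, yaw, 42.36); accel = 42.36.

42.36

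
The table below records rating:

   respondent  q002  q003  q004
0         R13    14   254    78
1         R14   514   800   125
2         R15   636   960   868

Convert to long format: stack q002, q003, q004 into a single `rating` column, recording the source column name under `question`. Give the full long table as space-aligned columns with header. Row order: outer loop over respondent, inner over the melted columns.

Each (respondent, column) pair becomes one row: 3 × 3 = 9 rows.
For example, (R13, q002) → rating=14.

respondent  question  rating
R13         q002      14    
R13         q003      254   
R13         q004      78    
R14         q002      514   
R14         q003      800   
R14         q004      125   
R15         q002      636   
R15         q003      960   
R15         q004      868   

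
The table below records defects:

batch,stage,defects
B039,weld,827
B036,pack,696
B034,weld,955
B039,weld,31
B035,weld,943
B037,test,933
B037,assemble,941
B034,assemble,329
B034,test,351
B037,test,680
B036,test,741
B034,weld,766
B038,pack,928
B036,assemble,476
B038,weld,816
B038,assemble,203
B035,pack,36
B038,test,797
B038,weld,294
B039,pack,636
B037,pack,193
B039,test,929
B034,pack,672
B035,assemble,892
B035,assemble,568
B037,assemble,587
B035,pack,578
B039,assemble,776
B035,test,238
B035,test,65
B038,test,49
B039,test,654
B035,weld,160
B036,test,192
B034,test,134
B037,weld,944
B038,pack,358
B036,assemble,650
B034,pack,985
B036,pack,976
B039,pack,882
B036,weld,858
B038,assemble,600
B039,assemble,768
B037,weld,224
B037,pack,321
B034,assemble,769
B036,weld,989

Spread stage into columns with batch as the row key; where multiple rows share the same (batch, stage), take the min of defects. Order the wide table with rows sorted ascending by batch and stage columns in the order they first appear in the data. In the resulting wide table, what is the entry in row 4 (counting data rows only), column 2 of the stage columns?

193

With rows sorted ascending by batch, row 4 is batch=B037. stage columns in first-appearance order: weld, pack, test, assemble; column 2 is pack.
Long rows with batch=B037, stage=pack: min(193, 321) = 193.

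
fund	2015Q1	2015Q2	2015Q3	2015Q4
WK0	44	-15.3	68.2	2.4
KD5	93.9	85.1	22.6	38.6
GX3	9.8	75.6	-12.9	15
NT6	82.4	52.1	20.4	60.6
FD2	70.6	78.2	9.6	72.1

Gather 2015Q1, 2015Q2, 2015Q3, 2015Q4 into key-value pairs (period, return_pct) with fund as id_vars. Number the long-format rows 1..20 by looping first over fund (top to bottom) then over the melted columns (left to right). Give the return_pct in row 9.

9.8

20 rows total (5 × 4). Row 9: index ⌊(9-1)/4⌋ = 2 into fund → GX3; (9-1) mod 4 = 0 into the melted columns → 2015Q1.
So row 9 is (GX3, 2015Q1, 9.8); return_pct = 9.8.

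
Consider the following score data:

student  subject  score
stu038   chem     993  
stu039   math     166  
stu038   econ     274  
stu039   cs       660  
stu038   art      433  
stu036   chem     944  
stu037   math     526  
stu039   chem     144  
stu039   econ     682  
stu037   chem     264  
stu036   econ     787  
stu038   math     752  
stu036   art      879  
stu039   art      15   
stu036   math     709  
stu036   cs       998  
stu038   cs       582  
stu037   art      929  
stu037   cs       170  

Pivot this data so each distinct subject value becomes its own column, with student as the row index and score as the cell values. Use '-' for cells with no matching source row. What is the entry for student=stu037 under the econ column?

No long-format row has student=stu037 and subject=econ, so the cell is -.

-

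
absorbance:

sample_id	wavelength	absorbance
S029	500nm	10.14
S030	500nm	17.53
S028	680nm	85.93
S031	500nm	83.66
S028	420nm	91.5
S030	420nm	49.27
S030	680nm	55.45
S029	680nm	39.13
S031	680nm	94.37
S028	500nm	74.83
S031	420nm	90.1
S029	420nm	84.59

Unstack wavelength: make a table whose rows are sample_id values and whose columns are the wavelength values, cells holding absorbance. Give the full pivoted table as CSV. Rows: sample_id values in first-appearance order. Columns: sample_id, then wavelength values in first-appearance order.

sample_id,500nm,680nm,420nm
S029,10.14,39.13,84.59
S030,17.53,55.45,49.27
S028,74.83,85.93,91.5
S031,83.66,94.37,90.1

Columns: sample_id plus the 3 distinct wavelength values (500nm, 680nm, 420nm).
For example, row S029 column 500nm takes absorbance=10.14 from the long row (S029, 500nm).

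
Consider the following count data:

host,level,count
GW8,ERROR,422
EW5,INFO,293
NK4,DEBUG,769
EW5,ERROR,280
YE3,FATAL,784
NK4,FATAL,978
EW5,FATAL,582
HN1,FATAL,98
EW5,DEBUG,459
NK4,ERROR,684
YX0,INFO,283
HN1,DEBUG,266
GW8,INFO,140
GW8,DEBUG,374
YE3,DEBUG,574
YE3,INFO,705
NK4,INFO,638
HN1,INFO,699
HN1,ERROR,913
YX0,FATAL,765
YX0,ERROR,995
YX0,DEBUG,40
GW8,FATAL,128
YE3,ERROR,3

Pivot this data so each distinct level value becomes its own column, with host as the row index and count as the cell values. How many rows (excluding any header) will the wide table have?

6 distinct host values → 6 rows.

6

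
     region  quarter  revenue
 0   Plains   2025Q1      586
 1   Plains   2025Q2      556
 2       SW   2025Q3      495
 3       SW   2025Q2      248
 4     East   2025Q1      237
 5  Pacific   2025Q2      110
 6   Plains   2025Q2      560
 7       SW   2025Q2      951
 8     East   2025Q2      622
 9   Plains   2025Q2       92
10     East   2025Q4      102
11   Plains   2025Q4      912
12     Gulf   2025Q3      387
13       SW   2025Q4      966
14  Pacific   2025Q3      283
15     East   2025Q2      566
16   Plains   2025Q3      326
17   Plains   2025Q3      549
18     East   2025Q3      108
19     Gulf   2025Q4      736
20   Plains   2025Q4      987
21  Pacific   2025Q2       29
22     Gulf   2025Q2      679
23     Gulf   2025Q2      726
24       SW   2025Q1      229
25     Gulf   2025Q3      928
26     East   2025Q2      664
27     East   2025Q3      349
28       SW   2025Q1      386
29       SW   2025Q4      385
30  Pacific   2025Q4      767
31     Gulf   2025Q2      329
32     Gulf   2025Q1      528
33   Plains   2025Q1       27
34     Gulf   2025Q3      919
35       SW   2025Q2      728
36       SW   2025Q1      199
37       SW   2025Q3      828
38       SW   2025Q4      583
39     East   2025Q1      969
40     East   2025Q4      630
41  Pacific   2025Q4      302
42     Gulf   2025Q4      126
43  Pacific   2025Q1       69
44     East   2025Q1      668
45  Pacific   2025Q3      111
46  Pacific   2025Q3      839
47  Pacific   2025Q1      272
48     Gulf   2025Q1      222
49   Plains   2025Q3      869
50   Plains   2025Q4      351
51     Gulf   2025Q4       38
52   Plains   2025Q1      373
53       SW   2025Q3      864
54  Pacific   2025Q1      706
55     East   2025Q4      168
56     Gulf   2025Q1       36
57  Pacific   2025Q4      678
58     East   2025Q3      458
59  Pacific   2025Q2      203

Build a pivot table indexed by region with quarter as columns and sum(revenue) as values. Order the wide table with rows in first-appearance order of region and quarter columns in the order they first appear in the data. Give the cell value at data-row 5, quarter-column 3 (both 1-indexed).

With rows in first-appearance order of region, row 5 is region=Gulf. quarter columns in first-appearance order: 2025Q1, 2025Q2, 2025Q3, 2025Q4; column 3 is 2025Q3.
Long rows with region=Gulf, quarter=2025Q3: 387 + 928 + 919 = 2234.

2234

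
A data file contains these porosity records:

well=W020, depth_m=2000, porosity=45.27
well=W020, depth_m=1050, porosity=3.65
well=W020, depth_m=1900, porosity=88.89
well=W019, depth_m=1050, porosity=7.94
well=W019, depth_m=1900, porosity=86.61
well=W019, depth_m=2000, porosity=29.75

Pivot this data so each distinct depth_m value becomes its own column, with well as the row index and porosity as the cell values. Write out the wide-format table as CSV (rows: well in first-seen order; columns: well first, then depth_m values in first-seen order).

well,2000,1050,1900
W020,45.27,3.65,88.89
W019,29.75,7.94,86.61

Columns: well plus the 3 distinct depth_m values (2000, 1050, 1900).
For example, row W020 column 2000 takes porosity=45.27 from the long row (W020, 2000).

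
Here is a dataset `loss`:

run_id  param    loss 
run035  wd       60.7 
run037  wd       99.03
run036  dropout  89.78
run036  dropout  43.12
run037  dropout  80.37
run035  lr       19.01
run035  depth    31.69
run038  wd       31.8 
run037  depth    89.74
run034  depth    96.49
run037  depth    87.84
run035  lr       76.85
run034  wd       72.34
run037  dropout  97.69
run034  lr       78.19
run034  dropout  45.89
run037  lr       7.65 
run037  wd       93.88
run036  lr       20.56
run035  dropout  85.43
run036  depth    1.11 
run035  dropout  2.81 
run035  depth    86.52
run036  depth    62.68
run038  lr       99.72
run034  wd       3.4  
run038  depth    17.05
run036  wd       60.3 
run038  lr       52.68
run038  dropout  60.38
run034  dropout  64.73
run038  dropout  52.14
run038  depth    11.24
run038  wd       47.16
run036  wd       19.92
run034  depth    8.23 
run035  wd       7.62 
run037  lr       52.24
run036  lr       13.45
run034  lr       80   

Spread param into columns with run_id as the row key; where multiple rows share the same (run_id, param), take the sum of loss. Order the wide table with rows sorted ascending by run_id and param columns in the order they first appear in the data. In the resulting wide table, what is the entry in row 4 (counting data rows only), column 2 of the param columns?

178.06

With rows sorted ascending by run_id, row 4 is run_id=run037. param columns in first-appearance order: wd, dropout, lr, depth; column 2 is dropout.
Long rows with run_id=run037, param=dropout: 80.37 + 97.69 = 178.06.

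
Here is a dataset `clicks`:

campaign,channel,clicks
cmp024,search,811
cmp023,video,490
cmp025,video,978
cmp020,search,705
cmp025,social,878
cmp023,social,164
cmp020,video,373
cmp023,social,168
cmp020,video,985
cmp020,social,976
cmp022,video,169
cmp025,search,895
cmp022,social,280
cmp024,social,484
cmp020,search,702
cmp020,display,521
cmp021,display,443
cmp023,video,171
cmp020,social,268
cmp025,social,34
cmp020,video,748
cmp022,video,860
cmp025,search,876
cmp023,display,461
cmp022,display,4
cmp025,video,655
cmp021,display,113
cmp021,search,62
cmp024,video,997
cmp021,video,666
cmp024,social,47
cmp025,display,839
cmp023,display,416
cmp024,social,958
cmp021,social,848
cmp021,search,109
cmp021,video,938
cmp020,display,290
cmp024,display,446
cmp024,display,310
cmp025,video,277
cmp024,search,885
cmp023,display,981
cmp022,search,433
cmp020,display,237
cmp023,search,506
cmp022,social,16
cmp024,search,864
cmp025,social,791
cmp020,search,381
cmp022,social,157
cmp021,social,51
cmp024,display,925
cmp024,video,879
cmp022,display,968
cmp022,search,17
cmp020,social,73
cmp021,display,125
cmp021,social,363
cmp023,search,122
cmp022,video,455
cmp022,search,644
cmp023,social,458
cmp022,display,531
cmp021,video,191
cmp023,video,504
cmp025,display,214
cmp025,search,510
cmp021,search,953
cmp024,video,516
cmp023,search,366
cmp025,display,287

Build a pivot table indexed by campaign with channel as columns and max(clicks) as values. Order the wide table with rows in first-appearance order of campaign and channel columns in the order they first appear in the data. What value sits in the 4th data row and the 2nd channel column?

With rows in first-appearance order of campaign, row 4 is campaign=cmp020. channel columns in first-appearance order: search, video, social, display; column 2 is video.
Long rows with campaign=cmp020, channel=video: max(373, 985, 748) = 985.

985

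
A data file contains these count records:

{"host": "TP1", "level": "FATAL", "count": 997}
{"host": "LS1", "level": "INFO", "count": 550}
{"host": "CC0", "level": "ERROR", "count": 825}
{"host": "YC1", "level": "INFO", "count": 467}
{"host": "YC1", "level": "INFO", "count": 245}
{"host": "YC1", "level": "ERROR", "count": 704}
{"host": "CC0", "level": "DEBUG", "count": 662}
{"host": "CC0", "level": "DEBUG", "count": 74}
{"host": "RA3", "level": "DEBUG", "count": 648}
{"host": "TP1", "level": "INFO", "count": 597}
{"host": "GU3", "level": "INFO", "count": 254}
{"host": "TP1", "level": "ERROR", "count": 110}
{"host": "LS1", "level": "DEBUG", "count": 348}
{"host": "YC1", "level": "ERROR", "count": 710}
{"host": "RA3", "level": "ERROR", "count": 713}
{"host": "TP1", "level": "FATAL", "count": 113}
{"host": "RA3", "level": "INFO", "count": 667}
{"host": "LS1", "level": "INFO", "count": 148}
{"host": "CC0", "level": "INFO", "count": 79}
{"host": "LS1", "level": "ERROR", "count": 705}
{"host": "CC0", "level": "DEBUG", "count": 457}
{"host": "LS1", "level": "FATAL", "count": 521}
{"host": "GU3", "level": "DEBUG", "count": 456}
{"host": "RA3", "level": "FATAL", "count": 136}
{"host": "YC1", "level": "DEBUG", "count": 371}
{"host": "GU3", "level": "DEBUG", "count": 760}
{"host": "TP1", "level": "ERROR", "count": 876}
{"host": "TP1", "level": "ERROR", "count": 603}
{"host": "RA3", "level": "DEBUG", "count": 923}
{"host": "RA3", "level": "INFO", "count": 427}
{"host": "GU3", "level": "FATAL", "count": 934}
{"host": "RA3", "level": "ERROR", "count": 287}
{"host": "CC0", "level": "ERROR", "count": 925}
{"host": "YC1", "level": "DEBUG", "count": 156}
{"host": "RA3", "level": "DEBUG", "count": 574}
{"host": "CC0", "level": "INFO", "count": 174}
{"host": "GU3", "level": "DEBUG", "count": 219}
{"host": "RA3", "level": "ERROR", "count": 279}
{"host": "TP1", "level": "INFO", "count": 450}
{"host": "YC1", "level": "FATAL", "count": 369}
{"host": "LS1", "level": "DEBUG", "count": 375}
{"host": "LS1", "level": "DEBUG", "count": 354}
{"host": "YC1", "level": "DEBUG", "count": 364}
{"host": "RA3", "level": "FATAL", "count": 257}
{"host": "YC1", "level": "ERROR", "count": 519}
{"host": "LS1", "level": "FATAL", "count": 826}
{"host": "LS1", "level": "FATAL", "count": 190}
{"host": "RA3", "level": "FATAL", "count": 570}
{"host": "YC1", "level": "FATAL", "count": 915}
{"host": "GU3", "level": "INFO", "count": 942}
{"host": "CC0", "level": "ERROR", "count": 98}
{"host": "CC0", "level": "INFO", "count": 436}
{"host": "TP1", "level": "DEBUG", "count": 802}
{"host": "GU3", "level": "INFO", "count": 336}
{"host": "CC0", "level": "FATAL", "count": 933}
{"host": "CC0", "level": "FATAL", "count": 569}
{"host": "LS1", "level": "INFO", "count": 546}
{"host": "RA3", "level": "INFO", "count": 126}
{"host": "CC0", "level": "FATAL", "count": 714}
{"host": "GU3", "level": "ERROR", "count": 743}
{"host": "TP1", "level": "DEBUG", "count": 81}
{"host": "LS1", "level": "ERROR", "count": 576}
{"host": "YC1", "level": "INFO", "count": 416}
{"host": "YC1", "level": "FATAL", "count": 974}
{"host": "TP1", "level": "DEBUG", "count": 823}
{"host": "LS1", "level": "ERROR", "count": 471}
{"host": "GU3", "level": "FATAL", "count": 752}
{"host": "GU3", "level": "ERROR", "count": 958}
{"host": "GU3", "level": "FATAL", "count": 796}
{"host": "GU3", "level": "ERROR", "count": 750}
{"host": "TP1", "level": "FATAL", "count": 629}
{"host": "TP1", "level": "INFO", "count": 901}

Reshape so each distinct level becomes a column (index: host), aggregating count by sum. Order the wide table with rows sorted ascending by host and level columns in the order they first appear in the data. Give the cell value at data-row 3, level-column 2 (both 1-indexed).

With rows sorted ascending by host, row 3 is host=LS1. level columns in first-appearance order: FATAL, INFO, ERROR, DEBUG; column 2 is INFO.
Long rows with host=LS1, level=INFO: 550 + 148 + 546 = 1244.

1244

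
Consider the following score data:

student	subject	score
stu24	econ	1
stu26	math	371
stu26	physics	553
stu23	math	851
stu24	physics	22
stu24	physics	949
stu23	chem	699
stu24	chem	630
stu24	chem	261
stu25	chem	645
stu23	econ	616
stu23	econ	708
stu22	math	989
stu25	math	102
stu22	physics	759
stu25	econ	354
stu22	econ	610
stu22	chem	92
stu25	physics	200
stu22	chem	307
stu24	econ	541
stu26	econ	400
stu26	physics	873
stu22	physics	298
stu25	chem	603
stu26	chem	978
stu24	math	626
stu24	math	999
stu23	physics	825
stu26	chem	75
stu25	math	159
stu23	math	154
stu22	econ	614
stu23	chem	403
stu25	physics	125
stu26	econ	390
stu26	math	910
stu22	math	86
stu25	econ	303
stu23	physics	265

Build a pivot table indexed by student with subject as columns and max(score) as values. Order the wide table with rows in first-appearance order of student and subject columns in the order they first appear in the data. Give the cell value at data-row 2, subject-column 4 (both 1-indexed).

978

With rows in first-appearance order of student, row 2 is student=stu26. subject columns in first-appearance order: econ, math, physics, chem; column 4 is chem.
Long rows with student=stu26, subject=chem: max(978, 75) = 978.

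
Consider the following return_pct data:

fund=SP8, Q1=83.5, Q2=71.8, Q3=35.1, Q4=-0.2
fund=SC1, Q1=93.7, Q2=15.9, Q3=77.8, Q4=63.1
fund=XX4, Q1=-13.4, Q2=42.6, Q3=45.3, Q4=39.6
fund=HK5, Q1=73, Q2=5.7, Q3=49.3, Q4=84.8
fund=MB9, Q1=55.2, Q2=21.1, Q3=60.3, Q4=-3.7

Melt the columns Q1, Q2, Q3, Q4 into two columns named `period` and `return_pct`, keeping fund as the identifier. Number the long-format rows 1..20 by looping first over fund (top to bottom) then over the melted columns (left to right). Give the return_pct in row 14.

20 rows total (5 × 4). Row 14: index ⌊(14-1)/4⌋ = 3 into fund → HK5; (14-1) mod 4 = 1 into the melted columns → Q2.
So row 14 is (HK5, Q2, 5.7); return_pct = 5.7.

5.7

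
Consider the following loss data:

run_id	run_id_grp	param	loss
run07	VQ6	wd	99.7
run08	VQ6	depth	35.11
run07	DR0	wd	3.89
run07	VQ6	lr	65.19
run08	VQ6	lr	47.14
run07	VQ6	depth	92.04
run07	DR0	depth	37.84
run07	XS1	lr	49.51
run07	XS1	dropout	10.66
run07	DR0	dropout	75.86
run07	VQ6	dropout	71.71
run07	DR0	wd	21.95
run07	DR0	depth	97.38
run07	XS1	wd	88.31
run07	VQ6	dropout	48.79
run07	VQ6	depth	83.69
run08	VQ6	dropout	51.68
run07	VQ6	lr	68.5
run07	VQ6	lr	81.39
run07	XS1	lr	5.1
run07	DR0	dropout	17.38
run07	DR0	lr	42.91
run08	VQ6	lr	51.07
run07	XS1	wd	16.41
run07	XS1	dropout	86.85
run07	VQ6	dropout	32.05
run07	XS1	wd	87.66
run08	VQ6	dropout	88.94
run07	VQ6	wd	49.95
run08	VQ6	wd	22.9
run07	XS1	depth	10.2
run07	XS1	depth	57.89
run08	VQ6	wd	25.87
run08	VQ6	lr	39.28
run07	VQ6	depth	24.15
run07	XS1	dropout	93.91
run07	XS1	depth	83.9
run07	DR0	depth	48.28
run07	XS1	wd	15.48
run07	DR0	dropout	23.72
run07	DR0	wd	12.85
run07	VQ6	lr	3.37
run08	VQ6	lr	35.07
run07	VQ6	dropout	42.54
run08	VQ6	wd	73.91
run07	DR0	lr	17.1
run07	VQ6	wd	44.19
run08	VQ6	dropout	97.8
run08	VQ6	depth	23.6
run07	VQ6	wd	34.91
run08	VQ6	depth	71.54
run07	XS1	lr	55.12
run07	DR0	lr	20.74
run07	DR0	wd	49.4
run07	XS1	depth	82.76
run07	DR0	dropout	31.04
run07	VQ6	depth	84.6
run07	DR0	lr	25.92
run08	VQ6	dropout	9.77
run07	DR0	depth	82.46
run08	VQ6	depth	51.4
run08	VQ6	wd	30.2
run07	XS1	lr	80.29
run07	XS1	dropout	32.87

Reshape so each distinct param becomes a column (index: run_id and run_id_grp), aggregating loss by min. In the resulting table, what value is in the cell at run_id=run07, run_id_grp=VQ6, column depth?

Rows with run_id=run07, run_id_grp=VQ6 and param=depth: loss values are 92.04, 83.69, 24.15, 84.6.
min(92.04, 83.69, 24.15, 84.6) = 24.15.

24.15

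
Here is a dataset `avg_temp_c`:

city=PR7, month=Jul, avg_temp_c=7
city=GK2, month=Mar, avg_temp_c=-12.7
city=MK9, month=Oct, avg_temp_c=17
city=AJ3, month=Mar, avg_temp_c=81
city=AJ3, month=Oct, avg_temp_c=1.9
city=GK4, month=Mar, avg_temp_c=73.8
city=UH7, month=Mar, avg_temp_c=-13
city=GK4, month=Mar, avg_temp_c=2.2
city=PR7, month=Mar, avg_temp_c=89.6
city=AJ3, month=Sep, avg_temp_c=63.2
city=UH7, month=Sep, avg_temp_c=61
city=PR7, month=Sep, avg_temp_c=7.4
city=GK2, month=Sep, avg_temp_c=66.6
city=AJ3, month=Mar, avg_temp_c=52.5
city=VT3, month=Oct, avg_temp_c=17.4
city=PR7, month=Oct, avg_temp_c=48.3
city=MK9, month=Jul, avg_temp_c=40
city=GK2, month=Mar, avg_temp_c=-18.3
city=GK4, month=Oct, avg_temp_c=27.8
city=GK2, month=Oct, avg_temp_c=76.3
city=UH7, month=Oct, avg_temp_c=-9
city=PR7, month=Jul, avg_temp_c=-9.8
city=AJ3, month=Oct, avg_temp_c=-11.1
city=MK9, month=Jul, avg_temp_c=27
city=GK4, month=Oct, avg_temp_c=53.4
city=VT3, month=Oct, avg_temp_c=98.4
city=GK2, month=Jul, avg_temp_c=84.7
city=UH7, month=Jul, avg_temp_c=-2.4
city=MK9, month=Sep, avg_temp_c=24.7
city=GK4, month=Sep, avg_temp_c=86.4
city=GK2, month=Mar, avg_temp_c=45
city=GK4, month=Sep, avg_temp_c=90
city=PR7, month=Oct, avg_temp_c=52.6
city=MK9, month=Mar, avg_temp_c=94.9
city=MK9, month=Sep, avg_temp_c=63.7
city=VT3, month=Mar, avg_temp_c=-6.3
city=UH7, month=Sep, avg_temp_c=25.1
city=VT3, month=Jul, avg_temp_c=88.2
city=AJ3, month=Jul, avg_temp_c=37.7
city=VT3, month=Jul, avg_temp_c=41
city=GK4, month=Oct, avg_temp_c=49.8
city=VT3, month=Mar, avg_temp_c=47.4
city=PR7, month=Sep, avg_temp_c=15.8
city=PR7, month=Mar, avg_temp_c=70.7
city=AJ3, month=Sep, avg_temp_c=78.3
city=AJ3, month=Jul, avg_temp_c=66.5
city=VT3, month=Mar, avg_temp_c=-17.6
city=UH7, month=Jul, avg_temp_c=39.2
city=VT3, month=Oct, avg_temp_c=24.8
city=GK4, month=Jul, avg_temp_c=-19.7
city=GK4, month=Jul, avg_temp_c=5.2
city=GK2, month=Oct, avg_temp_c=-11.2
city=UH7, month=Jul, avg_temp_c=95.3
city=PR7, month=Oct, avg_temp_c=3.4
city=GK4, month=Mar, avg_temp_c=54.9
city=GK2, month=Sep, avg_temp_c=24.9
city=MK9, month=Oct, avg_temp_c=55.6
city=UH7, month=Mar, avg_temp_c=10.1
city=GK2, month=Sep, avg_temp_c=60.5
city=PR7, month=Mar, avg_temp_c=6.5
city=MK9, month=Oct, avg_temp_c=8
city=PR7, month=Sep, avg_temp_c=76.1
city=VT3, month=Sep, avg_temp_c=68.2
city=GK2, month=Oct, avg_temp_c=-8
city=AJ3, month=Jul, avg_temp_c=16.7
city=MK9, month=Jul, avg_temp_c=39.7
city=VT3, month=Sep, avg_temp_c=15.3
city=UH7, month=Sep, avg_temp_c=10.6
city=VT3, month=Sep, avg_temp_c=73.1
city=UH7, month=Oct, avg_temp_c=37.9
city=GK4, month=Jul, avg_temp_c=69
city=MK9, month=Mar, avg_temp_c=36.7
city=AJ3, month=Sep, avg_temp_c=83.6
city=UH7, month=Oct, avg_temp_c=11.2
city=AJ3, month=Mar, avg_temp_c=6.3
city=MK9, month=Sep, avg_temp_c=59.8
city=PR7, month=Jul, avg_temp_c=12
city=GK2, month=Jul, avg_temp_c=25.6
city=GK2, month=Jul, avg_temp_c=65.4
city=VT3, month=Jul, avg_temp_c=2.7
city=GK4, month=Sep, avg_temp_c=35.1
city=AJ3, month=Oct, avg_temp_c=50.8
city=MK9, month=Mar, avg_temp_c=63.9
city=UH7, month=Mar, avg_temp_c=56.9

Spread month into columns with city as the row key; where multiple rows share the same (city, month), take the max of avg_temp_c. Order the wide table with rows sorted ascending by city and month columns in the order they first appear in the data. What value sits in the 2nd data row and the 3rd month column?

With rows sorted ascending by city, row 2 is city=GK2. month columns in first-appearance order: Jul, Mar, Oct, Sep; column 3 is Oct.
Long rows with city=GK2, month=Oct: max(76.3, -11.2, -8) = 76.3.

76.3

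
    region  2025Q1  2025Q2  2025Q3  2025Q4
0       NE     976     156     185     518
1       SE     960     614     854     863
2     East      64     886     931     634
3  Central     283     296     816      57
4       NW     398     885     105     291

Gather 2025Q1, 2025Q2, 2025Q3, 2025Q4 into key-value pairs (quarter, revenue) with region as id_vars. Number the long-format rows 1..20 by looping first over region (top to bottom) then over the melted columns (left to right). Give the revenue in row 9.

64

20 rows total (5 × 4). Row 9: index ⌊(9-1)/4⌋ = 2 into region → East; (9-1) mod 4 = 0 into the melted columns → 2025Q1.
So row 9 is (East, 2025Q1, 64); revenue = 64.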